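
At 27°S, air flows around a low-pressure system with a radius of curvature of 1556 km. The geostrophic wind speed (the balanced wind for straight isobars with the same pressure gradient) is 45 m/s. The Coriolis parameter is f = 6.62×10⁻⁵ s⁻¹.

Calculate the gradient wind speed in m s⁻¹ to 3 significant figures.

33.9 m s⁻¹

Around a low, centrifugal force acts outward with Coriolis, so pressure-gradient force balances both:
(1/ρ)|∂P/∂n| = fV + V²/R  →  V² + fR·V − fR·V_g = 0
With fR = 6.62×10⁻⁵ × 1556×10³ m = 103 m/s:
V = [−fR + √((fR)² + 4 fR V_g)]/2 = [−103 + √(103² + 4×103×45)]/2 = 33.9 m/s
Subgeostrophic (V < V_g = 45 m/s), as expected around a low.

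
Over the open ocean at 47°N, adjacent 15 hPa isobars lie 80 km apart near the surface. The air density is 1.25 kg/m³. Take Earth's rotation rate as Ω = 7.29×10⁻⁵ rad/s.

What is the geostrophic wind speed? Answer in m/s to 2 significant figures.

Coriolis parameter at 47°N:
f = 2Ω sin φ = 2 × 7.29×10⁻⁵ × sin 47° = 1.07×10⁻⁴ s⁻¹
Pressure gradient: |∂P/∂n| = 1500 Pa / 80000 m = 1.88×10⁻² Pa/m
Geostrophic balance (pressure-gradient force = Coriolis force):
V_g = (1/(fρ)) |∂P/∂n| = 1.88×10⁻² / (1.07×10⁻⁴ × 1.25) = 141 m/s

140 m/s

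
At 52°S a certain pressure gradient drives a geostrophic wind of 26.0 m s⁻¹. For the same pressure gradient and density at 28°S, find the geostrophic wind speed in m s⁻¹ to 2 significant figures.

With the same pressure gradient and density, V_g ∝ 1/f ∝ 1/sin φ.
V₂ = V₁ · sin φ₁ / sin φ₂ = 26.0 × sin 52° / sin 28°
V₂ = 26.0 × 0.7880/0.4695 = 44 m s⁻¹

44 m s⁻¹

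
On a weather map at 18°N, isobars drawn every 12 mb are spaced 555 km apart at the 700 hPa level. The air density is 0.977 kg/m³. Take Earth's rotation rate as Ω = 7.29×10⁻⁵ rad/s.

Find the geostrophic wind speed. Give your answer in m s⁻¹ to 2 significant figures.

Coriolis parameter at 18°N:
f = 2Ω sin φ = 2 × 7.29×10⁻⁵ × sin 18° = 4.51×10⁻⁵ s⁻¹
Pressure gradient: |∂P/∂n| = 1200 Pa / 555000 m = 2.16×10⁻³ Pa/m
Geostrophic balance (pressure-gradient force = Coriolis force):
V_g = (1/(fρ)) |∂P/∂n| = 2.16×10⁻³ / (4.51×10⁻⁵ × 0.977) = 49.1 m/s

49 m s⁻¹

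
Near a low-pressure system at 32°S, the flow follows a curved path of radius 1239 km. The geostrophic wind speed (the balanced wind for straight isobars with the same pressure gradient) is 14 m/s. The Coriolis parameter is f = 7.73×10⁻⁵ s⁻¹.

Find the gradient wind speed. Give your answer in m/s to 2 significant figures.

Around a low, centrifugal force acts outward with Coriolis, so pressure-gradient force balances both:
(1/ρ)|∂P/∂n| = fV + V²/R  →  V² + fR·V − fR·V_g = 0
With fR = 7.73×10⁻⁵ × 1239×10³ m = 95.8 m/s:
V = [−fR + √((fR)² + 4 fR V_g)]/2 = [−95.8 + √(95.8² + 4×95.8×14)]/2 = 12.4 m/s
Subgeostrophic (V < V_g = 14 m/s), as expected around a low.

12 m/s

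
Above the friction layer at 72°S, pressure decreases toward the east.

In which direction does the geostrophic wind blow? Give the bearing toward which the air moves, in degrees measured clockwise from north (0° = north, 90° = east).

000°

The pressure-gradient force points toward the east (bearing 090°).
Geostrophic balance: in the Southern Hemisphere the Coriolis force deflects motion to the left, so the geostrophic wind blows 90° to the left of the pressure-gradient force (low pressure on the right).
Rotating 090° by 90° counterclockwise gives 000° — the wind blows toward the north.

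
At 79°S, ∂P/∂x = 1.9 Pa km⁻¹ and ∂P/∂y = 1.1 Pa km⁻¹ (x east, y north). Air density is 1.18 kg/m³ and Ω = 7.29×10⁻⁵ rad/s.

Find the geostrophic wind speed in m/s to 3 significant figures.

13.0 m/s

Coriolis parameter at 79°S:
f = 2Ω sin φ = 2 × 7.29×10⁻⁵ × sin 79° = 1.43×10⁻⁴ s⁻¹
In the Southern Hemisphere f is negative: f = −1.43×10⁻⁴ s⁻¹.
Component geostrophic relations (x east, y north):
u_g = −(1/(fρ)) ∂P/∂y,  v_g = (1/(fρ)) ∂P/∂x
u_g = −(1.1×10⁻³)/(−1.43×10⁻⁴ × 1.18) = 6.51 m/s;  v_g = (1.9×10⁻³)/(−1.43×10⁻⁴ × 1.18) = −11.3 m/s
|V_g| = √(u_g² + v_g²) = 13.0 m/s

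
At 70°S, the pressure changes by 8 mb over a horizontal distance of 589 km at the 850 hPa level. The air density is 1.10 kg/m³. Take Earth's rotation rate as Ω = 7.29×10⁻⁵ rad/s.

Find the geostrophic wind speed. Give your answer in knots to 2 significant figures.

Coriolis parameter at 70°S:
f = 2Ω sin φ = 2 × 7.29×10⁻⁵ × sin 70° = 1.37×10⁻⁴ s⁻¹
Pressure gradient: |∂P/∂n| = 800 Pa / 589000 m = 1.36×10⁻³ Pa/m
Geostrophic balance (pressure-gradient force = Coriolis force):
V_g = (1/(fρ)) |∂P/∂n| = 1.36×10⁻³ / (1.37×10⁻⁴ × 1.10) = 9.01 m/s
Converting: 9.01 m/s × 1.944 = 18 knots

18 knots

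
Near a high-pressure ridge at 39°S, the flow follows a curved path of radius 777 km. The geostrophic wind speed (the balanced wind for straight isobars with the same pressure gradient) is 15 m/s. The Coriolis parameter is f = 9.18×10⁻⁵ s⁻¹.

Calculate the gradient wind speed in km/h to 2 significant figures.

77 km/h

Around a high, pressure-gradient force acts outward with centrifugal, so Coriolis balances both:
fV = (1/ρ)|∂P/∂n| + V²/R  →  V² − fR·V + fR·V_g = 0
With fR = 9.18×10⁻⁵ × 777×10³ m = 71.3 m/s:
V = [fR − √((fR)² − 4 fR V_g)]/2 = [71.3 − √(71.3² − 4×71.3×15)]/2 = 21.5 m/s
Supergeostrophic (V > V_g = 15 m/s), as expected around a high.
Converting: 21.5 m/s × 3.6 = 77 km/h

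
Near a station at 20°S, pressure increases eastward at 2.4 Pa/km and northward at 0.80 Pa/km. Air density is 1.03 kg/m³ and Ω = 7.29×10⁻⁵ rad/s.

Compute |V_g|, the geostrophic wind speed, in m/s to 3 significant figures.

Coriolis parameter at 20°S:
f = 2Ω sin φ = 2 × 7.29×10⁻⁵ × sin 20° = 4.99×10⁻⁵ s⁻¹
In the Southern Hemisphere f is negative: f = −4.99×10⁻⁵ s⁻¹.
Component geostrophic relations (x east, y north):
u_g = −(1/(fρ)) ∂P/∂y,  v_g = (1/(fρ)) ∂P/∂x
u_g = −(0.80×10⁻³)/(−4.99×10⁻⁵ × 1.03) = 15.6 m/s;  v_g = (2.4×10⁻³)/(−4.99×10⁻⁵ × 1.03) = −46.7 m/s
|V_g| = √(u_g² + v_g²) = 49.3 m/s

49.3 m/s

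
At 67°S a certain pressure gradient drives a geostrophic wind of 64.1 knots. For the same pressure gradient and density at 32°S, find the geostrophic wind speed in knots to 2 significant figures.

With the same pressure gradient and density, V_g ∝ 1/f ∝ 1/sin φ.
V₂ = V₁ · sin φ₁ / sin φ₂ = 64.1 × sin 67° / sin 32°
V₂ = 64.1 × 0.9205/0.5299 = 110 knots

110 knots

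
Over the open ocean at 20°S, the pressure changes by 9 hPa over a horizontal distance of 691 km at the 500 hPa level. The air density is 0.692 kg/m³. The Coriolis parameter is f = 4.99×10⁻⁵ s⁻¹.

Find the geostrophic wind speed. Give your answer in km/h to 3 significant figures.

136 km/h

Pressure gradient: |∂P/∂n| = 900 Pa / 691000 m = 1.30×10⁻³ Pa/m
Geostrophic balance (pressure-gradient force = Coriolis force):
V_g = (1/(fρ)) |∂P/∂n| = 1.30×10⁻³ / (4.99×10⁻⁵ × 0.692) = 37.7 m/s
Converting: 37.7 m/s × 3.6 = 136 km/h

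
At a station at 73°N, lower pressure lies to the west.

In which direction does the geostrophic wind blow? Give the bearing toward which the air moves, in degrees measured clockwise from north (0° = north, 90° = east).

000°

The pressure-gradient force points toward the west (bearing 270°).
Geostrophic balance: in the Northern Hemisphere the Coriolis force deflects motion to the right, so the geostrophic wind blows 90° to the right of the pressure-gradient force (low pressure on the left).
Rotating 270° by 90° clockwise gives 000° — the wind blows toward the north.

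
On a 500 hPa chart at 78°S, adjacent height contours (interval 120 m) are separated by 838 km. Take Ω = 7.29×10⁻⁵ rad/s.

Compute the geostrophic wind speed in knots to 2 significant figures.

Coriolis parameter at 78°S:
f = 2Ω sin φ = 2 × 7.29×10⁻⁵ × sin 78° = 1.43×10⁻⁴ s⁻¹
Height gradient: |∂Z/∂n| = 120 m / 838000 m = 1.43×10⁻⁴
On a pressure surface, geostrophic balance gives V_g = (g/f)|∂Z/∂n|:
V_g = 9.81 × 1.43×10⁻⁴ / 1.43×10⁻⁴ = 9.85 m/s
Converting: 9.85 m/s × 1.944 = 19 knots

19 knots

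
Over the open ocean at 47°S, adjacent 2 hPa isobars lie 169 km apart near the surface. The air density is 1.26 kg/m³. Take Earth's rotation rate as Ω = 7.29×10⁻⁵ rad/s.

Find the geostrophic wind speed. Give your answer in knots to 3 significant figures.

Coriolis parameter at 47°S:
f = 2Ω sin φ = 2 × 7.29×10⁻⁵ × sin 47° = 1.07×10⁻⁴ s⁻¹
Pressure gradient: |∂P/∂n| = 200 Pa / 169000 m = 1.18×10⁻³ Pa/m
Geostrophic balance (pressure-gradient force = Coriolis force):
V_g = (1/(fρ)) |∂P/∂n| = 1.18×10⁻³ / (1.07×10⁻⁴ × 1.26) = 8.81 m/s
Converting: 8.81 m/s × 1.944 = 17.1 knots

17.1 knots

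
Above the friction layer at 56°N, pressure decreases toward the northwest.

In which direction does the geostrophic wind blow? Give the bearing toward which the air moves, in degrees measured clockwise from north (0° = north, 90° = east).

045°

The pressure-gradient force points toward the northwest (bearing 315°).
Geostrophic balance: in the Northern Hemisphere the Coriolis force deflects motion to the right, so the geostrophic wind blows 90° to the right of the pressure-gradient force (low pressure on the left).
Rotating 315° by 90° clockwise gives 045° — the wind blows toward the northeast.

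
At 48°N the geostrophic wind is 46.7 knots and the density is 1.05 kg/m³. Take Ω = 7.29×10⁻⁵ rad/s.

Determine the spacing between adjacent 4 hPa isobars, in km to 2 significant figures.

Coriolis parameter at 48°N:
f = 2Ω sin φ = 2 × 7.29×10⁻⁵ × sin 48° = 1.08×10⁻⁴ s⁻¹
Wind speed in SI: 46.7 knots = 24.0 m/s
Geostrophic balance rearranged: |∂P/∂n| = f ρ V_g
|∂P/∂n| = 1.08×10⁻⁴ × 1.05 × 24.0 = 2.73×10⁻³ Pa/m
Isobar spacing: Δn = ΔP/|∂P/∂n| = 400 Pa / 2.73×10⁻³ Pa/m = 146347 m ≈ 150 km

150 km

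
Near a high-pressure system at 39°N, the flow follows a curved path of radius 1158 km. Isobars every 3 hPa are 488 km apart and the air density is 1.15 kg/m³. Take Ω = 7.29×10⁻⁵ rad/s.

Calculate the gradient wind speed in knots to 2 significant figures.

Coriolis parameter at 39°N:
f = 2Ω sin φ = 2 × 7.29×10⁻⁵ × sin 39° = 9.18×10⁻⁵ s⁻¹
Pressure gradient: |∂P/∂n| = 300 Pa / 488000 m = 6.15×10⁻⁴ Pa/m
Geostrophic speed: V_g = |∂P/∂n|/(fρ) = 6.15×10⁻⁴/(9.18×10⁻⁵ × 1.15) = 5.83 m/s
Around a high, pressure-gradient force acts outward with centrifugal, so Coriolis balances both:
fV = (1/ρ)|∂P/∂n| + V²/R  →  V² − fR·V + fR·V_g = 0
With fR = 9.18×10⁻⁵ × 1158×10³ m = 106 m/s:
V = [fR − √((fR)² − 4 fR V_g)]/2 = [106 − √(106² − 4×106×5.83)]/2 = 6.19 m/s
Supergeostrophic (V > V_g = 5.83 m/s), as expected around a high.
Converting: 6.19 m/s × 1.944 = 12 knots

12 knots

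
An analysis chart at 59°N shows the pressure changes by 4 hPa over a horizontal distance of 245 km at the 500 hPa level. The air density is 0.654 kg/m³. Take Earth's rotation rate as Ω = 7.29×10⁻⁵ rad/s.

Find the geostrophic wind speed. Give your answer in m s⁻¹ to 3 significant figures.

Coriolis parameter at 59°N:
f = 2Ω sin φ = 2 × 7.29×10⁻⁵ × sin 59° = 1.25×10⁻⁴ s⁻¹
Pressure gradient: |∂P/∂n| = 400 Pa / 245000 m = 1.63×10⁻³ Pa/m
Geostrophic balance (pressure-gradient force = Coriolis force):
V_g = (1/(fρ)) |∂P/∂n| = 1.63×10⁻³ / (1.25×10⁻⁴ × 0.654) = 20.0 m/s

20.0 m s⁻¹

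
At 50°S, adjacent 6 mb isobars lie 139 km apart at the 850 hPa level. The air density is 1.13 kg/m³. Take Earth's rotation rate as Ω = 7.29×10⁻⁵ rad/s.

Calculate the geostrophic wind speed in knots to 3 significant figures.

66.5 knots

Coriolis parameter at 50°S:
f = 2Ω sin φ = 2 × 7.29×10⁻⁵ × sin 50° = 1.12×10⁻⁴ s⁻¹
Pressure gradient: |∂P/∂n| = 600 Pa / 139000 m = 4.32×10⁻³ Pa/m
Geostrophic balance (pressure-gradient force = Coriolis force):
V_g = (1/(fρ)) |∂P/∂n| = 4.32×10⁻³ / (1.12×10⁻⁴ × 1.13) = 34.2 m/s
Converting: 34.2 m/s × 1.944 = 66.5 knots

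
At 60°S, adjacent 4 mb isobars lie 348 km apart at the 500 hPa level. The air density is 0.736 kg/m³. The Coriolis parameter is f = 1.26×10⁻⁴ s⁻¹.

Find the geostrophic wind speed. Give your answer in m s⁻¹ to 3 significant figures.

Pressure gradient: |∂P/∂n| = 400 Pa / 348000 m = 1.15×10⁻³ Pa/m
Geostrophic balance (pressure-gradient force = Coriolis force):
V_g = (1/(fρ)) |∂P/∂n| = 1.15×10⁻³ / (1.26×10⁻⁴ × 0.736) = 12.4 m/s

12.4 m s⁻¹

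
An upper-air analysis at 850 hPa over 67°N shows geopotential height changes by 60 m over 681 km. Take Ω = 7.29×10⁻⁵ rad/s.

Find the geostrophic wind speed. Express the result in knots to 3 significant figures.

12.5 knots

Coriolis parameter at 67°N:
f = 2Ω sin φ = 2 × 7.29×10⁻⁵ × sin 67° = 1.34×10⁻⁴ s⁻¹
Height gradient: |∂Z/∂n| = 60 m / 681000 m = 8.81×10⁻⁵
On a pressure surface, geostrophic balance gives V_g = (g/f)|∂Z/∂n|:
V_g = 9.81 × 8.81×10⁻⁵ / 1.34×10⁻⁴ = 6.44 m/s
Converting: 6.44 m/s × 1.944 = 12.5 knots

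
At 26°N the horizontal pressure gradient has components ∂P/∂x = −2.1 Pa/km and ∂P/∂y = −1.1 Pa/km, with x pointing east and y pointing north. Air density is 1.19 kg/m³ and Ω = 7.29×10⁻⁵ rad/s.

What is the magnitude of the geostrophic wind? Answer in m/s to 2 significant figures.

31 m/s

Coriolis parameter at 26°N:
f = 2Ω sin φ = 2 × 7.29×10⁻⁵ × sin 26° = 6.39×10⁻⁵ s⁻¹
Component geostrophic relations (x east, y north):
u_g = −(1/(fρ)) ∂P/∂y,  v_g = (1/(fρ)) ∂P/∂x
u_g = −(−1.1×10⁻³)/(6.39×10⁻⁵ × 1.19) = 14.5 m/s;  v_g = (−2.1×10⁻³)/(6.39×10⁻⁵ × 1.19) = −27.6 m/s
|V_g| = √(u_g² + v_g²) = 31.2 m/s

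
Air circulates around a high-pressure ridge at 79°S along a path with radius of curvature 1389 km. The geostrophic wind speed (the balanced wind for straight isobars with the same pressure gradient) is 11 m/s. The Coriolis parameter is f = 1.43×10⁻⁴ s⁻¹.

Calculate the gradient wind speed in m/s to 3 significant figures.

11.7 m/s

Around a high, pressure-gradient force acts outward with centrifugal, so Coriolis balances both:
fV = (1/ρ)|∂P/∂n| + V²/R  →  V² − fR·V + fR·V_g = 0
With fR = 1.43×10⁻⁴ × 1389×10³ m = 199 m/s:
V = [fR − √((fR)² − 4 fR V_g)]/2 = [199 − √(199² − 4×199×11)]/2 = 11.7 m/s
Supergeostrophic (V > V_g = 11 m/s), as expected around a high.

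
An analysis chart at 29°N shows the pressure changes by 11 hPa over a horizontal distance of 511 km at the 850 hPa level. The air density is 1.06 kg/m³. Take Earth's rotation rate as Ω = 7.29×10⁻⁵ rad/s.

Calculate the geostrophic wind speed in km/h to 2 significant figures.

Coriolis parameter at 29°N:
f = 2Ω sin φ = 2 × 7.29×10⁻⁵ × sin 29° = 7.07×10⁻⁵ s⁻¹
Pressure gradient: |∂P/∂n| = 1100 Pa / 511000 m = 2.15×10⁻³ Pa/m
Geostrophic balance (pressure-gradient force = Coriolis force):
V_g = (1/(fρ)) |∂P/∂n| = 2.15×10⁻³ / (7.07×10⁻⁵ × 1.06) = 28.7 m/s
Converting: 28.7 m/s × 3.6 = 100 km/h

100 km/h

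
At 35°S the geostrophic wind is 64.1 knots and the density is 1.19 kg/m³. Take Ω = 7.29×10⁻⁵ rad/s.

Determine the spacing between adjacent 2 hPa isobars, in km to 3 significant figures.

60.9 km

Coriolis parameter at 35°S:
f = 2Ω sin φ = 2 × 7.29×10⁻⁵ × sin 35° = 8.36×10⁻⁵ s⁻¹
Wind speed in SI: 64.1 knots = 33.0 m/s
Geostrophic balance rearranged: |∂P/∂n| = f ρ V_g
|∂P/∂n| = 8.36×10⁻⁵ × 1.19 × 33.0 = 3.28×10⁻³ Pa/m
Isobar spacing: Δn = ΔP/|∂P/∂n| = 200 Pa / 3.28×10⁻³ Pa/m = 60945 m ≈ 60.9 km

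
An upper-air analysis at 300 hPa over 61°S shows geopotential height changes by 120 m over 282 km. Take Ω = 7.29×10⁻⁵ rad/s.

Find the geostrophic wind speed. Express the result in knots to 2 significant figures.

Coriolis parameter at 61°S:
f = 2Ω sin φ = 2 × 7.29×10⁻⁵ × sin 61° = 1.28×10⁻⁴ s⁻¹
Height gradient: |∂Z/∂n| = 120 m / 282000 m = 4.26×10⁻⁴
On a pressure surface, geostrophic balance gives V_g = (g/f)|∂Z/∂n|:
V_g = 9.81 × 4.26×10⁻⁴ / 1.28×10⁻⁴ = 32.7 m/s
Converting: 32.7 m/s × 1.944 = 64 knots

64 knots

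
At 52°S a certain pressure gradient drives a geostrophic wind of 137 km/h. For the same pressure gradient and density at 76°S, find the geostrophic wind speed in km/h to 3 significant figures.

With the same pressure gradient and density, V_g ∝ 1/f ∝ 1/sin φ.
V₂ = V₁ · sin φ₁ / sin φ₂ = 137 × sin 52° / sin 76°
V₂ = 137 × 0.7880/0.9703 = 111 km/h

111 km/h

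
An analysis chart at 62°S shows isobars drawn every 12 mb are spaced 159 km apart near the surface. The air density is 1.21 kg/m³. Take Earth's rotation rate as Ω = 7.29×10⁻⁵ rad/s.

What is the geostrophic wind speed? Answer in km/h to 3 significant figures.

174 km/h

Coriolis parameter at 62°S:
f = 2Ω sin φ = 2 × 7.29×10⁻⁵ × sin 62° = 1.29×10⁻⁴ s⁻¹
Pressure gradient: |∂P/∂n| = 1200 Pa / 159000 m = 7.55×10⁻³ Pa/m
Geostrophic balance (pressure-gradient force = Coriolis force):
V_g = (1/(fρ)) |∂P/∂n| = 7.55×10⁻³ / (1.29×10⁻⁴ × 1.21) = 48.5 m/s
Converting: 48.5 m/s × 3.6 = 174 km/h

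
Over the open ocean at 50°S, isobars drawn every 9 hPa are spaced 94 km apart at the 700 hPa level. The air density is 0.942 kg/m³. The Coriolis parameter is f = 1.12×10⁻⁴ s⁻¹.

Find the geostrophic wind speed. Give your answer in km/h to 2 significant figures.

Pressure gradient: |∂P/∂n| = 900 Pa / 94000 m = 9.57×10⁻³ Pa/m
Geostrophic balance (pressure-gradient force = Coriolis force):
V_g = (1/(fρ)) |∂P/∂n| = 9.57×10⁻³ / (1.12×10⁻⁴ × 0.942) = 90.7 m/s
Converting: 90.7 m/s × 3.6 = 330 km/h

330 km/h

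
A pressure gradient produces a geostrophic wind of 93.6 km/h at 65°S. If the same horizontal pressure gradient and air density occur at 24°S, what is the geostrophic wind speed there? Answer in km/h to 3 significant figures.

209 km/h

With the same pressure gradient and density, V_g ∝ 1/f ∝ 1/sin φ.
V₂ = V₁ · sin φ₁ / sin φ₂ = 93.6 × sin 65° / sin 24°
V₂ = 93.6 × 0.9063/0.4067 = 209 km/h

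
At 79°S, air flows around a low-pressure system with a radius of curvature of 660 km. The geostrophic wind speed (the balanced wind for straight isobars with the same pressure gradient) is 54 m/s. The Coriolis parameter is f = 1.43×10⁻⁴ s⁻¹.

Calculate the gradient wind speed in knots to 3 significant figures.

Around a low, centrifugal force acts outward with Coriolis, so pressure-gradient force balances both:
(1/ρ)|∂P/∂n| = fV + V²/R  →  V² + fR·V − fR·V_g = 0
With fR = 1.43×10⁻⁴ × 660×10³ m = 94.4 m/s:
V = [−fR + √((fR)² + 4 fR V_g)]/2 = [−94.4 + √(94.4² + 4×94.4×54)]/2 = 38.4 m/s
Subgeostrophic (V < V_g = 54 m/s), as expected around a low.
Converting: 38.4 m/s × 1.944 = 74.6 knots

74.6 knots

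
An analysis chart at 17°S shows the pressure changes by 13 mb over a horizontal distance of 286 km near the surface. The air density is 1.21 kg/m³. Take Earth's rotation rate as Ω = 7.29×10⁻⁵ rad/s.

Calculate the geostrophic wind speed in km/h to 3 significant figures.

317 km/h

Coriolis parameter at 17°S:
f = 2Ω sin φ = 2 × 7.29×10⁻⁵ × sin 17° = 4.26×10⁻⁵ s⁻¹
Pressure gradient: |∂P/∂n| = 1300 Pa / 286000 m = 4.55×10⁻³ Pa/m
Geostrophic balance (pressure-gradient force = Coriolis force):
V_g = (1/(fρ)) |∂P/∂n| = 4.55×10⁻³ / (4.26×10⁻⁵ × 1.21) = 88.1 m/s
Converting: 88.1 m/s × 3.6 = 317 km/h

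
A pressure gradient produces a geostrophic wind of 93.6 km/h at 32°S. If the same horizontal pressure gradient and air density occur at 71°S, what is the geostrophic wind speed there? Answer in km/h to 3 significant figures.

With the same pressure gradient and density, V_g ∝ 1/f ∝ 1/sin φ.
V₂ = V₁ · sin φ₁ / sin φ₂ = 93.6 × sin 32° / sin 71°
V₂ = 93.6 × 0.5299/0.9455 = 52.5 km/h

52.5 km/h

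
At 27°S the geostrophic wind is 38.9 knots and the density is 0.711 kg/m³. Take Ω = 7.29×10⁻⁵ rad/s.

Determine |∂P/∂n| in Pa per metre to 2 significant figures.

9.4×10⁻⁴ Pa/m

Coriolis parameter at 27°S:
f = 2Ω sin φ = 2 × 7.29×10⁻⁵ × sin 27° = 6.62×10⁻⁵ s⁻¹
Wind speed in SI: 38.9 knots = 20.0 m/s
Geostrophic balance rearranged: |∂P/∂n| = f ρ V_g
|∂P/∂n| = 6.62×10⁻⁵ × 0.711 × 20.0 = 9.42×10⁻⁴ Pa/m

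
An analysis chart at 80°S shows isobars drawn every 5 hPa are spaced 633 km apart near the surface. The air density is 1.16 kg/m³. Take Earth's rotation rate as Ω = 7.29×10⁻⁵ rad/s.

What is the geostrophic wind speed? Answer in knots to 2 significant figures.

9.2 knots

Coriolis parameter at 80°S:
f = 2Ω sin φ = 2 × 7.29×10⁻⁵ × sin 80° = 1.44×10⁻⁴ s⁻¹
Pressure gradient: |∂P/∂n| = 500 Pa / 633000 m = 7.90×10⁻⁴ Pa/m
Geostrophic balance (pressure-gradient force = Coriolis force):
V_g = (1/(fρ)) |∂P/∂n| = 7.90×10⁻⁴ / (1.44×10⁻⁴ × 1.16) = 4.74 m/s
Converting: 4.74 m/s × 1.944 = 9.2 knots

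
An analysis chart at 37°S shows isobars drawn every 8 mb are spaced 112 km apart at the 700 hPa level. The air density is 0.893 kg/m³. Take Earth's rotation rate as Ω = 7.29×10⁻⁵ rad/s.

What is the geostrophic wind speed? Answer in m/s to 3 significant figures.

Coriolis parameter at 37°S:
f = 2Ω sin φ = 2 × 7.29×10⁻⁵ × sin 37° = 8.77×10⁻⁵ s⁻¹
Pressure gradient: |∂P/∂n| = 800 Pa / 112000 m = 7.14×10⁻³ Pa/m
Geostrophic balance (pressure-gradient force = Coriolis force):
V_g = (1/(fρ)) |∂P/∂n| = 7.14×10⁻³ / (8.77×10⁻⁵ × 0.893) = 91.2 m/s

91.2 m/s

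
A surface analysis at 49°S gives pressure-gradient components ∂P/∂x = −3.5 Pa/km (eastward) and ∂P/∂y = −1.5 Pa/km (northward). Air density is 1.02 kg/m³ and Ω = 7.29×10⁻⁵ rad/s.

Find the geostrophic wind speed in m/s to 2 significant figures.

34 m/s

Coriolis parameter at 49°S:
f = 2Ω sin φ = 2 × 7.29×10⁻⁵ × sin 49° = 1.10×10⁻⁴ s⁻¹
In the Southern Hemisphere f is negative: f = −1.10×10⁻⁴ s⁻¹.
Component geostrophic relations (x east, y north):
u_g = −(1/(fρ)) ∂P/∂y,  v_g = (1/(fρ)) ∂P/∂x
u_g = −(−1.5×10⁻³)/(−1.10×10⁻⁴ × 1.02) = −13.4 m/s;  v_g = (−3.5×10⁻³)/(−1.10×10⁻⁴ × 1.02) = 31.2 m/s
|V_g| = √(u_g² + v_g²) = 33.9 m/s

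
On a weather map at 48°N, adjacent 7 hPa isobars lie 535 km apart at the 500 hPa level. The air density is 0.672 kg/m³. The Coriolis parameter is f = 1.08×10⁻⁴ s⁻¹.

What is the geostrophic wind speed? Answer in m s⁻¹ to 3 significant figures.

Pressure gradient: |∂P/∂n| = 700 Pa / 535000 m = 1.31×10⁻³ Pa/m
Geostrophic balance (pressure-gradient force = Coriolis force):
V_g = (1/(fρ)) |∂P/∂n| = 1.31×10⁻³ / (1.08×10⁻⁴ × 0.672) = 18.0 m/s

18.0 m s⁻¹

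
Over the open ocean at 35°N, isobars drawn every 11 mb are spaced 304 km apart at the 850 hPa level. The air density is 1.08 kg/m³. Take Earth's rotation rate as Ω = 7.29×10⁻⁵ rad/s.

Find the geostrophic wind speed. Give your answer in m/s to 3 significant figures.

Coriolis parameter at 35°N:
f = 2Ω sin φ = 2 × 7.29×10⁻⁵ × sin 35° = 8.36×10⁻⁵ s⁻¹
Pressure gradient: |∂P/∂n| = 1100 Pa / 304000 m = 3.62×10⁻³ Pa/m
Geostrophic balance (pressure-gradient force = Coriolis force):
V_g = (1/(fρ)) |∂P/∂n| = 3.62×10⁻³ / (8.36×10⁻⁵ × 1.08) = 40.1 m/s

40.1 m/s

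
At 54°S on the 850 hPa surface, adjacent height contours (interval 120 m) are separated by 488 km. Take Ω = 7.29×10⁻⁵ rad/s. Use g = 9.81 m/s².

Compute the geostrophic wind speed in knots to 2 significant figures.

Coriolis parameter at 54°S:
f = 2Ω sin φ = 2 × 7.29×10⁻⁵ × sin 54° = 1.18×10⁻⁴ s⁻¹
Height gradient: |∂Z/∂n| = 120 m / 488000 m = 2.46×10⁻⁴
On a pressure surface, geostrophic balance gives V_g = (g/f)|∂Z/∂n|:
V_g = 9.81 × 2.46×10⁻⁴ / 1.18×10⁻⁴ = 20.5 m/s
Converting: 20.5 m/s × 1.944 = 40 knots

40 knots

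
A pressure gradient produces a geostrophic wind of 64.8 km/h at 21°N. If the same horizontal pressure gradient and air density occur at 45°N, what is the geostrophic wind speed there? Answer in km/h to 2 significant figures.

33 km/h

With the same pressure gradient and density, V_g ∝ 1/f ∝ 1/sin φ.
V₂ = V₁ · sin φ₁ / sin φ₂ = 64.8 × sin 21° / sin 45°
V₂ = 64.8 × 0.3584/0.7071 = 33 km/h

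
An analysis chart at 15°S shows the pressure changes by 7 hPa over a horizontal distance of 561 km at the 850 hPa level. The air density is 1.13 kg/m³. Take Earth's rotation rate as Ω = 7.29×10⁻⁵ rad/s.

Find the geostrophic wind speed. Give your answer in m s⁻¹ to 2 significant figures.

Coriolis parameter at 15°S:
f = 2Ω sin φ = 2 × 7.29×10⁻⁵ × sin 15° = 3.77×10⁻⁵ s⁻¹
Pressure gradient: |∂P/∂n| = 700 Pa / 561000 m = 1.25×10⁻³ Pa/m
Geostrophic balance (pressure-gradient force = Coriolis force):
V_g = (1/(fρ)) |∂P/∂n| = 1.25×10⁻³ / (3.77×10⁻⁵ × 1.13) = 29.3 m/s

29 m s⁻¹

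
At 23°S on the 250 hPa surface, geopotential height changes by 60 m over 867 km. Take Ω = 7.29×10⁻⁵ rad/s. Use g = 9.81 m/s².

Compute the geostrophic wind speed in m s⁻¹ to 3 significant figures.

Coriolis parameter at 23°S:
f = 2Ω sin φ = 2 × 7.29×10⁻⁵ × sin 23° = 5.70×10⁻⁵ s⁻¹
Height gradient: |∂Z/∂n| = 60 m / 867000 m = 6.92×10⁻⁵
On a pressure surface, geostrophic balance gives V_g = (g/f)|∂Z/∂n|:
V_g = 9.81 × 6.92×10⁻⁵ / 5.70×10⁻⁵ = 11.9 m/s

11.9 m s⁻¹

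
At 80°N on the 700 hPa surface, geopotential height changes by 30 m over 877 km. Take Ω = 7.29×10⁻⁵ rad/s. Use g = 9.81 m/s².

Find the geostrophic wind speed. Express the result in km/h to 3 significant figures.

Coriolis parameter at 80°N:
f = 2Ω sin φ = 2 × 7.29×10⁻⁵ × sin 80° = 1.44×10⁻⁴ s⁻¹
Height gradient: |∂Z/∂n| = 30 m / 877000 m = 3.42×10⁻⁵
On a pressure surface, geostrophic balance gives V_g = (g/f)|∂Z/∂n|:
V_g = 9.81 × 3.42×10⁻⁵ / 1.44×10⁻⁴ = 2.34 m/s
Converting: 2.34 m/s × 3.6 = 8.41 km/h

8.41 km/h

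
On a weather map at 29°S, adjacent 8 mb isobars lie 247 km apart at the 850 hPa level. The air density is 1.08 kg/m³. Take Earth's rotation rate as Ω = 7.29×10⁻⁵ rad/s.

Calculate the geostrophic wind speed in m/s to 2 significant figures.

42 m/s

Coriolis parameter at 29°S:
f = 2Ω sin φ = 2 × 7.29×10⁻⁵ × sin 29° = 7.07×10⁻⁵ s⁻¹
Pressure gradient: |∂P/∂n| = 800 Pa / 247000 m = 3.24×10⁻³ Pa/m
Geostrophic balance (pressure-gradient force = Coriolis force):
V_g = (1/(fρ)) |∂P/∂n| = 3.24×10⁻³ / (7.07×10⁻⁵ × 1.08) = 42.4 m/s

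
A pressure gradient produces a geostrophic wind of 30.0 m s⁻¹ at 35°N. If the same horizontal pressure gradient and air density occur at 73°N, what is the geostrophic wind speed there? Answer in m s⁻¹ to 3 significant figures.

With the same pressure gradient and density, V_g ∝ 1/f ∝ 1/sin φ.
V₂ = V₁ · sin φ₁ / sin φ₂ = 30.0 × sin 35° / sin 73°
V₂ = 30.0 × 0.5736/0.9563 = 18.0 m s⁻¹

18.0 m s⁻¹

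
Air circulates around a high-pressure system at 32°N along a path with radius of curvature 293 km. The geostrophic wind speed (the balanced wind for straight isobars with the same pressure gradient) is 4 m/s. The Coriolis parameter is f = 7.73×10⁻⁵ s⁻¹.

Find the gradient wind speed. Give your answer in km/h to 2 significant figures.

Around a high, pressure-gradient force acts outward with centrifugal, so Coriolis balances both:
fV = (1/ρ)|∂P/∂n| + V²/R  →  V² − fR·V + fR·V_g = 0
With fR = 7.73×10⁻⁵ × 293×10³ m = 22.6 m/s:
V = [fR − √((fR)² − 4 fR V_g)]/2 = [22.6 − √(22.6² − 4×22.6×4)]/2 = 5.19 m/s
Supergeostrophic (V > V_g = 4 m/s), as expected around a high.
Converting: 5.19 m/s × 3.6 = 19 km/h

19 km/h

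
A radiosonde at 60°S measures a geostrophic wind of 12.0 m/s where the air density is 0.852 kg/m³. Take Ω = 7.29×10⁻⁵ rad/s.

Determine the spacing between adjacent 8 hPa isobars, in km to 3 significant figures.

620 km

Coriolis parameter at 60°S:
f = 2Ω sin φ = 2 × 7.29×10⁻⁵ × sin 60° = 1.26×10⁻⁴ s⁻¹
Geostrophic balance rearranged: |∂P/∂n| = f ρ V_g
|∂P/∂n| = 1.26×10⁻⁴ × 0.852 × 12.0 = 1.29×10⁻³ Pa/m
Isobar spacing: Δn = ΔP/|∂P/∂n| = 800 Pa / 1.29×10⁻³ Pa/m = 619699 m ≈ 620 km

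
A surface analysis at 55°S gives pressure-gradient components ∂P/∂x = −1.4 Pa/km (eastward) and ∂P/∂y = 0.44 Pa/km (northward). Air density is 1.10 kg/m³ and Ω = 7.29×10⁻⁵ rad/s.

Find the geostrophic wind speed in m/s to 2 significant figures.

Coriolis parameter at 55°S:
f = 2Ω sin φ = 2 × 7.29×10⁻⁵ × sin 55° = 1.19×10⁻⁴ s⁻¹
In the Southern Hemisphere f is negative: f = −1.19×10⁻⁴ s⁻¹.
Component geostrophic relations (x east, y north):
u_g = −(1/(fρ)) ∂P/∂y,  v_g = (1/(fρ)) ∂P/∂x
u_g = −(0.44×10⁻³)/(−1.19×10⁻⁴ × 1.10) = 3.35 m/s;  v_g = (−1.4×10⁻³)/(−1.19×10⁻⁴ × 1.10) = 10.7 m/s
|V_g| = √(u_g² + v_g²) = 11.2 m/s

11 m/s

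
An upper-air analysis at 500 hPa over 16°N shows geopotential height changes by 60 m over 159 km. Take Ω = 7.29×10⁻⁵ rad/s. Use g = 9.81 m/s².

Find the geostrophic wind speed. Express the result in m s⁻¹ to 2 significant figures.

92 m s⁻¹

Coriolis parameter at 16°N:
f = 2Ω sin φ = 2 × 7.29×10⁻⁵ × sin 16° = 4.02×10⁻⁵ s⁻¹
Height gradient: |∂Z/∂n| = 60 m / 159000 m = 3.77×10⁻⁴
On a pressure surface, geostrophic balance gives V_g = (g/f)|∂Z/∂n|:
V_g = 9.81 × 3.77×10⁻⁴ / 4.02×10⁻⁵ = 92.1 m/s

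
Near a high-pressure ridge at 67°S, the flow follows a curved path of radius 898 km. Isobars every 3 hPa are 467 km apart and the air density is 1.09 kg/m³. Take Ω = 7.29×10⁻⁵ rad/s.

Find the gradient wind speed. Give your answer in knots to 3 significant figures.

8.87 knots

Coriolis parameter at 67°S:
f = 2Ω sin φ = 2 × 7.29×10⁻⁵ × sin 67° = 1.34×10⁻⁴ s⁻¹
Pressure gradient: |∂P/∂n| = 300 Pa / 467000 m = 6.42×10⁻⁴ Pa/m
Geostrophic speed: V_g = |∂P/∂n|/(fρ) = 6.42×10⁻⁴/(1.34×10⁻⁴ × 1.09) = 4.39 m/s
Around a high, pressure-gradient force acts outward with centrifugal, so Coriolis balances both:
fV = (1/ρ)|∂P/∂n| + V²/R  →  V² − fR·V + fR·V_g = 0
With fR = 1.34×10⁻⁴ × 898×10³ m = 121 m/s:
V = [fR − √((fR)² − 4 fR V_g)]/2 = [121 − √(121² − 4×121×4.39)]/2 = 4.56 m/s
Supergeostrophic (V > V_g = 4.39 m/s), as expected around a high.
Converting: 4.56 m/s × 1.944 = 8.87 knots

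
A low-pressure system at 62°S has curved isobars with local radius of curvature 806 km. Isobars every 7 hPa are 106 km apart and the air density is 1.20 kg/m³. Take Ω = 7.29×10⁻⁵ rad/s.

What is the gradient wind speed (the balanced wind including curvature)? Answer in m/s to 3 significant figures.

Coriolis parameter at 62°S:
f = 2Ω sin φ = 2 × 7.29×10⁻⁵ × sin 62° = 1.29×10⁻⁴ s⁻¹
Pressure gradient: |∂P/∂n| = 700 Pa / 106000 m = 6.60×10⁻³ Pa/m
Geostrophic speed: V_g = |∂P/∂n|/(fρ) = 6.60×10⁻³/(1.29×10⁻⁴ × 1.20) = 42.7 m/s
Around a low, centrifugal force acts outward with Coriolis, so pressure-gradient force balances both:
(1/ρ)|∂P/∂n| = fV + V²/R  →  V² + fR·V − fR·V_g = 0
With fR = 1.29×10⁻⁴ × 806×10³ m = 104 m/s:
V = [−fR + √((fR)² + 4 fR V_g)]/2 = [−104 + √(104² + 4×104×42.7)]/2 = 32.5 m/s
Subgeostrophic (V < V_g = 42.7 m/s), as expected around a low.

32.5 m/s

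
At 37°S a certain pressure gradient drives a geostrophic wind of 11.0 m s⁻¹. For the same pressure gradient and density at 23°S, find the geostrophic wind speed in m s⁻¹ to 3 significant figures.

16.9 m s⁻¹

With the same pressure gradient and density, V_g ∝ 1/f ∝ 1/sin φ.
V₂ = V₁ · sin φ₁ / sin φ₂ = 11.0 × sin 37° / sin 23°
V₂ = 11.0 × 0.6018/0.3907 = 16.9 m s⁻¹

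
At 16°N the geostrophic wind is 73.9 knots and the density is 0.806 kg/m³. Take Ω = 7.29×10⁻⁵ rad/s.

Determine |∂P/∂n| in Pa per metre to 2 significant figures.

Coriolis parameter at 16°N:
f = 2Ω sin φ = 2 × 7.29×10⁻⁵ × sin 16° = 4.02×10⁻⁵ s⁻¹
Wind speed in SI: 73.9 knots = 38.0 m/s
Geostrophic balance rearranged: |∂P/∂n| = f ρ V_g
|∂P/∂n| = 4.02×10⁻⁵ × 0.806 × 38.0 = 1.23×10⁻³ Pa/m

1.2×10⁻³ Pa/m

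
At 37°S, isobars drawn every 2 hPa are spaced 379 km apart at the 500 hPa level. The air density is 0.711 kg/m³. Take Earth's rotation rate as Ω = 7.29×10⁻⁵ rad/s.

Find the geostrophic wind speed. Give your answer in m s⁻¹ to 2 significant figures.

Coriolis parameter at 37°S:
f = 2Ω sin φ = 2 × 7.29×10⁻⁵ × sin 37° = 8.77×10⁻⁵ s⁻¹
Pressure gradient: |∂P/∂n| = 200 Pa / 379000 m = 5.28×10⁻⁴ Pa/m
Geostrophic balance (pressure-gradient force = Coriolis force):
V_g = (1/(fρ)) |∂P/∂n| = 5.28×10⁻⁴ / (8.77×10⁻⁵ × 0.711) = 8.46 m/s

8.5 m s⁻¹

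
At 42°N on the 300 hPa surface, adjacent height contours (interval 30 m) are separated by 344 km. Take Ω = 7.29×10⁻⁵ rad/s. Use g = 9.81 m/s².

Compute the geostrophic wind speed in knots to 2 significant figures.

17 knots

Coriolis parameter at 42°N:
f = 2Ω sin φ = 2 × 7.29×10⁻⁵ × sin 42° = 9.76×10⁻⁵ s⁻¹
Height gradient: |∂Z/∂n| = 30 m / 344000 m = 8.72×10⁻⁵
On a pressure surface, geostrophic balance gives V_g = (g/f)|∂Z/∂n|:
V_g = 9.81 × 8.72×10⁻⁵ / 9.76×10⁻⁵ = 8.77 m/s
Converting: 8.77 m/s × 1.944 = 17 knots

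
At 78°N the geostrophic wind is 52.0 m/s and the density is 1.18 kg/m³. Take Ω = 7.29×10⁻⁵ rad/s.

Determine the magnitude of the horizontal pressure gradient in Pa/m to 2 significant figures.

Coriolis parameter at 78°N:
f = 2Ω sin φ = 2 × 7.29×10⁻⁵ × sin 78° = 1.43×10⁻⁴ s⁻¹
Geostrophic balance rearranged: |∂P/∂n| = f ρ V_g
|∂P/∂n| = 1.43×10⁻⁴ × 1.18 × 52.0 = 8.75×10⁻³ Pa/m

8.8×10⁻³ Pa/m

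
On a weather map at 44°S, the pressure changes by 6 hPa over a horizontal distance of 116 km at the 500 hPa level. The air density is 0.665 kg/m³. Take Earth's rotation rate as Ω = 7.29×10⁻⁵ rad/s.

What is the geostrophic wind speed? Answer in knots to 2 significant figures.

150 knots

Coriolis parameter at 44°S:
f = 2Ω sin φ = 2 × 7.29×10⁻⁵ × sin 44° = 1.01×10⁻⁴ s⁻¹
Pressure gradient: |∂P/∂n| = 600 Pa / 116000 m = 5.17×10⁻³ Pa/m
Geostrophic balance (pressure-gradient force = Coriolis force):
V_g = (1/(fρ)) |∂P/∂n| = 5.17×10⁻³ / (1.01×10⁻⁴ × 0.665) = 76.8 m/s
Converting: 76.8 m/s × 1.944 = 150 knots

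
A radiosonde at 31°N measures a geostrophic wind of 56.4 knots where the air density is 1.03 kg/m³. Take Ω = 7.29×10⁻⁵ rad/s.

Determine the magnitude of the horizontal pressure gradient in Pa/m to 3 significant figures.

Coriolis parameter at 31°N:
f = 2Ω sin φ = 2 × 7.29×10⁻⁵ × sin 31° = 7.51×10⁻⁵ s⁻¹
Wind speed in SI: 56.4 knots = 29.0 m/s
Geostrophic balance rearranged: |∂P/∂n| = f ρ V_g
|∂P/∂n| = 7.51×10⁻⁵ × 1.03 × 29.0 = 2.24×10⁻³ Pa/m

2.24×10⁻³ Pa/m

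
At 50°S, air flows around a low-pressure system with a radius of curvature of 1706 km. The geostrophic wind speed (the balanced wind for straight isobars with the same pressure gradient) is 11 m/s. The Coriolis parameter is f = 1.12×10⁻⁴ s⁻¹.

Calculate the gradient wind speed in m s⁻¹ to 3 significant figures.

10.4 m s⁻¹

Around a low, centrifugal force acts outward with Coriolis, so pressure-gradient force balances both:
(1/ρ)|∂P/∂n| = fV + V²/R  →  V² + fR·V − fR·V_g = 0
With fR = 1.12×10⁻⁴ × 1706×10³ m = 191 m/s:
V = [−fR + √((fR)² + 4 fR V_g)]/2 = [−191 + √(191² + 4×191×11)]/2 = 10.4 m/s
Subgeostrophic (V < V_g = 11 m/s), as expected around a low.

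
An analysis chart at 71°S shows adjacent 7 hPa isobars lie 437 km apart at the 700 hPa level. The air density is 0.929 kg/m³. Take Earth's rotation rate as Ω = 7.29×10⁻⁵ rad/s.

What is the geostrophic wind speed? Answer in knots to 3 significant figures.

Coriolis parameter at 71°S:
f = 2Ω sin φ = 2 × 7.29×10⁻⁵ × sin 71° = 1.38×10⁻⁴ s⁻¹
Pressure gradient: |∂P/∂n| = 700 Pa / 437000 m = 1.60×10⁻³ Pa/m
Geostrophic balance (pressure-gradient force = Coriolis force):
V_g = (1/(fρ)) |∂P/∂n| = 1.60×10⁻³ / (1.38×10⁻⁴ × 0.929) = 12.5 m/s
Converting: 12.5 m/s × 1.944 = 24.3 knots

24.3 knots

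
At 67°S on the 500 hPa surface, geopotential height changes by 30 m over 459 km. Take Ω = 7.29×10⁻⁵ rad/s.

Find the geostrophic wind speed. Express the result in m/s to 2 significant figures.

4.8 m/s

Coriolis parameter at 67°S:
f = 2Ω sin φ = 2 × 7.29×10⁻⁵ × sin 67° = 1.34×10⁻⁴ s⁻¹
Height gradient: |∂Z/∂n| = 30 m / 459000 m = 6.54×10⁻⁵
On a pressure surface, geostrophic balance gives V_g = (g/f)|∂Z/∂n|:
V_g = 9.81 × 6.54×10⁻⁵ / 1.34×10⁻⁴ = 4.78 m/s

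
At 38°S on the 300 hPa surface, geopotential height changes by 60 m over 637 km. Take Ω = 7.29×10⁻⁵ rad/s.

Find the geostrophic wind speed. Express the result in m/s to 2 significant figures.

10 m/s

Coriolis parameter at 38°S:
f = 2Ω sin φ = 2 × 7.29×10⁻⁵ × sin 38° = 8.98×10⁻⁵ s⁻¹
Height gradient: |∂Z/∂n| = 60 m / 637000 m = 9.42×10⁻⁵
On a pressure surface, geostrophic balance gives V_g = (g/f)|∂Z/∂n|:
V_g = 9.81 × 9.42×10⁻⁵ / 8.98×10⁻⁵ = 10.3 m/s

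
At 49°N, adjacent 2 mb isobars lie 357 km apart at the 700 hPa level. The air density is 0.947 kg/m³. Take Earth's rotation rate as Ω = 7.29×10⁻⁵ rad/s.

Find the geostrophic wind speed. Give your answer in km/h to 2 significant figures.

Coriolis parameter at 49°N:
f = 2Ω sin φ = 2 × 7.29×10⁻⁵ × sin 49° = 1.10×10⁻⁴ s⁻¹
Pressure gradient: |∂P/∂n| = 200 Pa / 357000 m = 5.60×10⁻⁴ Pa/m
Geostrophic balance (pressure-gradient force = Coriolis force):
V_g = (1/(fρ)) |∂P/∂n| = 5.60×10⁻⁴ / (1.10×10⁻⁴ × 0.947) = 5.38 m/s
Converting: 5.38 m/s × 3.6 = 19 km/h

19 km/h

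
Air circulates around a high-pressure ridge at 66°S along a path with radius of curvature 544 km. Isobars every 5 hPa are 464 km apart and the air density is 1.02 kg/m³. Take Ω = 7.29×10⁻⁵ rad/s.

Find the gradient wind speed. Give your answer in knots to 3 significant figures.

Coriolis parameter at 66°S:
f = 2Ω sin φ = 2 × 7.29×10⁻⁵ × sin 66° = 1.33×10⁻⁴ s⁻¹
Pressure gradient: |∂P/∂n| = 500 Pa / 464000 m = 1.08×10⁻³ Pa/m
Geostrophic speed: V_g = |∂P/∂n|/(fρ) = 1.08×10⁻³/(1.33×10⁻⁴ × 1.02) = 7.93 m/s
Around a high, pressure-gradient force acts outward with centrifugal, so Coriolis balances both:
fV = (1/ρ)|∂P/∂n| + V²/R  →  V² − fR·V + fR·V_g = 0
With fR = 1.33×10⁻⁴ × 544×10³ m = 72.5 m/s:
V = [fR − √((fR)² − 4 fR V_g)]/2 = [72.5 − √(72.5² − 4×72.5×7.93)]/2 = 9.07 m/s
Supergeostrophic (V > V_g = 7.93 m/s), as expected around a high.
Converting: 9.07 m/s × 1.944 = 17.6 knots

17.6 knots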